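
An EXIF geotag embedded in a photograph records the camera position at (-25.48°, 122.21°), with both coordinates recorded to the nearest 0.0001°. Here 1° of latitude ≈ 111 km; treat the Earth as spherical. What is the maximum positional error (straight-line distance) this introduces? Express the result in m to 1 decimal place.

Rounding to 4 decimal places leaves each coordinate within ±5e-05° of the true value.
North–south component: 5e-05° × 111000 = 5.55 m.
East–west component at 25.48°: 5e-05° × 111000 × cos 25.48° ≈ 5e-05 × 100204 ≈ 5.01018 m.
The two errors are perpendicular, so the maximum displacement is √(5.55² + 5.01018²) ≈ 7.47693 m.

7.5 m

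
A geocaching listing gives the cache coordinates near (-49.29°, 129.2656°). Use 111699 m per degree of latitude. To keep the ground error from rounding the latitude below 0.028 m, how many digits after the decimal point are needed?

7

One degree of latitude covers 111699 m.
With N decimal places the half-ulp bound is 0.5·10⁻ᴺ°, or 0.5·10⁻ᴺ × 111699 m on the ground.
Setting 55849.5 × 10⁻ᴺ ≤ 0.028 gives 10ᴺ ≥ 1.995e+06, i.e. N ≥ 6.30.
At 6 places the error can reach 0.0558 m, but 7 places keeps it to 0.00558 m.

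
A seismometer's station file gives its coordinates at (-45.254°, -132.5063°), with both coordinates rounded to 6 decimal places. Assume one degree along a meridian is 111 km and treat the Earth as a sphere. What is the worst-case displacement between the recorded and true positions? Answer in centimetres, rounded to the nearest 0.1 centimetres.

Rounding to 6 decimal places leaves each coordinate within ±5e-07° of the true value.
N–S: 5e-07° × 111000 m/° = 0.0555 m.
East–west component at 45.254°: 5e-07° × 111000 × cos 45.254° ≈ 5e-07 × 78140.1 ≈ 0.0390701 m.
The two errors are perpendicular, so the maximum displacement is √(0.0555² + 0.0390701²) ≈ 0.0678728 m.
That is 0.0678728 m = 6.7873 cm.

6.8 centimetres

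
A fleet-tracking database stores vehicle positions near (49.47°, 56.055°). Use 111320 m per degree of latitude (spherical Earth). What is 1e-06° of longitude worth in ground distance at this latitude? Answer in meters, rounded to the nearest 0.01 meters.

0.07 meters

1e-06° of longitude at 49.47° is 1e-06 × 111320 × cos 49.47° ≈ 1e-06 × 72340.9 = 0.0723409 m.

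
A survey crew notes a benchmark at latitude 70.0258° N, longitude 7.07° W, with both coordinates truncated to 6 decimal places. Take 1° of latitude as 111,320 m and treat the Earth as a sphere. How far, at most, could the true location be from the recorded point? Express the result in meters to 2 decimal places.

0.12 meters

Truncating at 6 decimal places can drop up to a full unit in the last place, so each coordinate may be off by as much as 1e-06°.
North–south component: 1e-06° × 111320 = 0.11132 m.
East–west component at 70.0258°: 1e-06° × 111320 × cos 70.0258° ≈ 1e-06 × 38026.6 ≈ 0.0380266 m.
Worst case both components are at the extreme and orthogonal: √(0.11132² + 0.0380266²) ≈ 0.117636 m.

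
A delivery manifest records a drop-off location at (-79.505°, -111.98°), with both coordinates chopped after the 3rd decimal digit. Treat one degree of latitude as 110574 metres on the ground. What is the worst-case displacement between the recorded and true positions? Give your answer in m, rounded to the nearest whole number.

112 m

Truncating at 3 decimal places can drop up to a full unit in the last place, so each coordinate may be off by as much as 0.001°.
Latitude error → 0.001 × 110574 = 110.574 m along the meridian.
Longitude error → 0.001 × 110574 × cos 79.505° = 0.001 × 110574 × 0.1821 ≈ 20.141 m.
The two errors are perpendicular, so the maximum displacement is √(110.574² + 20.141²) ≈ 112.393 m.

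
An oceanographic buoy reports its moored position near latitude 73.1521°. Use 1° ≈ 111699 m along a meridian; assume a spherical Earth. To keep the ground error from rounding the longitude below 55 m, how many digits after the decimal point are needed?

3

At 73.1521° one degree of longitude covers 111699 × cos 73.1521° ≈ 111699 × 0.2898 ≈ 32373.9 m.
N decimal places → at most half a unit in the last place, 0.5 × 10⁻ᴺ° = 32373.9/2 × 10⁻ᴺ m.
Setting 16187 × 10⁻ᴺ ≤ 55 gives 10ᴺ ≥ 294.3, i.e. N ≥ 2.47.
N = 2 would give 162 m (too coarse); N = 3 gives 16.2 m ≤ 55 m.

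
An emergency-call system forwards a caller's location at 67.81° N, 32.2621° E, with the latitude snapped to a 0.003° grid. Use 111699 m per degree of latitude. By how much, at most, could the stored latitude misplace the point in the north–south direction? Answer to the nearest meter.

168 meters

With a 0.003° grid the true value lies within half a step, ±0.003°/2 = ±0.0015°, of the stored one.
Along the meridian that is 0.0015° × 111699 m/° = 167.548 m.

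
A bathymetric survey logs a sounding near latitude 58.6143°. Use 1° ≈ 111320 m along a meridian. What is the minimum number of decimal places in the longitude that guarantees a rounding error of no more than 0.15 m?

6 decimal places

At 58.6143° one degree of longitude covers 111320 × cos 58.6143° ≈ 111320 × 0.5208 ≈ 57975.1 m.
With N decimal places the half-ulp bound is 0.5·10⁻ᴺ°, or 0.5·10⁻ᴺ × 57975.1 m on the ground.
Need 0.5 × 57975.1 × 10⁻ᴺ ≤ 0.15 → 10⁻ᴺ ≤ 5.175e-06, so N ≥ 5.29.
N = 5 would give 0.29 m (too coarse); N = 6 gives 0.029 m ≤ 0.15 m.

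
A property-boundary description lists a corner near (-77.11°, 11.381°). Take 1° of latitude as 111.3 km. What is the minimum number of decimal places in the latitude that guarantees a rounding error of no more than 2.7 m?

5 decimal places

One degree of latitude covers 111300 m.
With N decimal places the half-ulp bound is 0.5·10⁻ᴺ°, or 0.5·10⁻ᴺ × 111300 m on the ground.
Need 0.5 × 111300 × 10⁻ᴺ ≤ 2.7 → 10⁻ᴺ ≤ 4.852e-05, so N ≥ 4.31.
So 5 decimal places suffice (0.556 m); 4 would allow up to 5.57 m.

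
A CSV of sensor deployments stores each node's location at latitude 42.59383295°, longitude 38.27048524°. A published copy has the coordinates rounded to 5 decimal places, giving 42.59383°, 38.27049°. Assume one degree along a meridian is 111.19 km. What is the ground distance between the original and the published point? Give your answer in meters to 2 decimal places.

0.51 meters

Δlat = 42.59383295 − 42.59383 = +0.00000295°; Δlon = 38.27048524 − 38.27049 = -0.00000476°.
N–S: 0.00000295° × 111190 m/° = 0.328011 m.
E–W at 42.5938°: -0.00000476° × 111190 × cos 42.5938° = -0.00000476 × 111190 × 0.7362 ≈ -0.389629 m.
Distance: √(0.328011² + 0.389629²) ≈ 0.509315 m.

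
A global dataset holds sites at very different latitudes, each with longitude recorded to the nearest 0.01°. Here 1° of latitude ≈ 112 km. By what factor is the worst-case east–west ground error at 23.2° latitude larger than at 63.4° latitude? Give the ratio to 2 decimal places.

2.05

Rounding to 2 decimal places leaves the longitude within ±0.005° of the true value.
At 23.2°: 0.005° × 112000 × cos 23.2° = 0.005 × 112000 × 0.9191 ≈ 514.72 m.
At 63.4°: 0.005° × 112000 × cos 63.4° = 0.005 × 112000 × 0.4478 ≈ 250.75 m.
Ratio: 514.72 / 250.75 = cos 23.2° / cos 63.4° ≈ 2.0527.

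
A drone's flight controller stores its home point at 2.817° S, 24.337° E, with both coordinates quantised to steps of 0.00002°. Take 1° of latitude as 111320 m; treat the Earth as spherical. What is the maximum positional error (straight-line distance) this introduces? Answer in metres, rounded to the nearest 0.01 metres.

1.57 metres

With a 0.00002° grid the true value lies within half a step, ±0.00002°/2 = ±1e-05°, of the stored one.
North–south component: 1e-05° × 111320 = 1.1132 m.
Longitude error → 1e-05 × 111320 × cos 2.817° = 1e-05 × 111320 × 0.9988 ≈ 1.11185 m.
Combining orthogonally: (1.1132² + 1.11185²)^½ ≈ 1.57335 m.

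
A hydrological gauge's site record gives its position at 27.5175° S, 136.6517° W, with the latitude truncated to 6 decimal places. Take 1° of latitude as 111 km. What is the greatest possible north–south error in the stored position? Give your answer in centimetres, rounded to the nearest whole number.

Truncating at 6 decimal places can drop up to a full unit in the last place, so the latitude may be off by as much as 1e-06°.
So the N–S error is at most 1e-06 × 111000 = 0.111 m.
That is 0.111 m = 11.1 cm.

11 centimetres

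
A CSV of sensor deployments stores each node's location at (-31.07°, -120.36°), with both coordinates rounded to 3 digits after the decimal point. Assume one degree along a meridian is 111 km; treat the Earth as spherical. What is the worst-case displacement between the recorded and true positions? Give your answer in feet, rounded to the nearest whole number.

240 feet

Rounding to 3 decimal places leaves each coordinate within ±0.0005° of the true value.
Latitude error → 0.0005 × 111000 = 55.5 m along the meridian.
East–west component at 31.07°: 0.0005° × 111000 × cos 31.07° ≈ 0.0005 × 95075.7 ≈ 47.5378 m.
Worst case both components are at the extreme and orthogonal: √(55.5² + 47.5378²) ≈ 73.076 m.
Converting: 73.076 m × 3.2808 ft/m ≈ 239.75 ft.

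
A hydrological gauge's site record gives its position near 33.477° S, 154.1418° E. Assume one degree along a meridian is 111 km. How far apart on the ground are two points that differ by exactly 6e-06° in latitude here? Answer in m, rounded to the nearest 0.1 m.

0.7 m

6e-06° × 111000 m/° = 0.666 m.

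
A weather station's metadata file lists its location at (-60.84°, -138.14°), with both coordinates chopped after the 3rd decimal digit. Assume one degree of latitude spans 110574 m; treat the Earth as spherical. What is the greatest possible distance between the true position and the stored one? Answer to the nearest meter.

Truncating at 3 decimal places can drop up to a full unit in the last place, so each coordinate may be off by as much as 0.001°.
N–S: 0.001° × 110574 m/° = 110.574 m.
East–west component at 60.84°: 0.001° × 110574 × cos 60.84° ≈ 0.001 × 53877.2 ≈ 53.8772 m.
The two errors are perpendicular, so the maximum displacement is √(110.574² + 53.8772²) ≈ 123.001 m.

123 meters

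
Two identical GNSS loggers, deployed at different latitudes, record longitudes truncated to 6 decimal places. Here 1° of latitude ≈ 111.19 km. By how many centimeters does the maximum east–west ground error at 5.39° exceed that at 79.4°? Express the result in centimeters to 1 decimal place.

9.0 centimeters

Truncating at 6 decimal places can drop up to a full unit in the last place, so the longitude may be off by as much as 1e-06°.
At 5.39°: 1e-06° × 111190 × cos 5.39° = 1e-06 × 111190 × 0.9956 ≈ 0.1107 m.
Error at 79.4° = 1e-06° × 111190 × cos 79.4° ≈ 0.11119 × 0.1840 = 0.020454 m.
Difference: 0.1107 − 0.020454 = 0.090245 m.
That is 0.0902448 m = 9.0245 cm.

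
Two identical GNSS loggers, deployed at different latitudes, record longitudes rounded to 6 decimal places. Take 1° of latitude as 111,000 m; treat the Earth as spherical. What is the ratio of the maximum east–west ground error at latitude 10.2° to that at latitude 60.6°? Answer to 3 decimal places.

Rounding to 6 decimal places leaves the longitude within ±5e-07° of the true value.
Error at 10.2° = 5e-07° × 111000 × cos 10.2° ≈ 0.0555 × 0.9842 = 0.054623 m.
Error at 60.6° = 5e-07° × 111000 × cos 60.6° ≈ 0.0555 × 0.4909 = 0.027245 m.
The ratio reduces to cos 10.2° / cos 60.6° = 0.9842/0.4909 ≈ 2.0049.

2.005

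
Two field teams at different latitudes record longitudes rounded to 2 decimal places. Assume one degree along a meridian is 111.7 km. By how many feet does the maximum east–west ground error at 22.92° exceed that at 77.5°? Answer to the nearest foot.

1291 feet

Rounding to 2 decimal places leaves the longitude within ±0.005° of the true value.
Error at 22.92° = 0.005° × 111700 × cos 22.92° ≈ 558.5 × 0.9210 = 514.41 m.
Error at 77.5° = 0.005° × 111700 × cos 77.5° ≈ 558.5 × 0.2164 = 120.88 m.
Difference: 514.41 − 120.88 = 393.52 m.
Converting: 393.525 m × 3.2808 ft/m ≈ 1291.1 ft.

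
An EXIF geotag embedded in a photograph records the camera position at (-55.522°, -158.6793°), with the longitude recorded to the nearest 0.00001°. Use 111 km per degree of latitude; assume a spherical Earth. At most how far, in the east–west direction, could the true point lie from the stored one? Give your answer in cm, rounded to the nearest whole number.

31 cm

Rounding to 5 decimal places leaves the longitude within ±5e-06° of the true value.
One degree of longitude at 55.522° is 111000 × cos 55.522° ≈ 111000 × 0.5661 = 62836 m.
So at most 5e-06° × 62836 ≈ 0.31418 m east–west.
That is 0.31418 m = 31.418 cm.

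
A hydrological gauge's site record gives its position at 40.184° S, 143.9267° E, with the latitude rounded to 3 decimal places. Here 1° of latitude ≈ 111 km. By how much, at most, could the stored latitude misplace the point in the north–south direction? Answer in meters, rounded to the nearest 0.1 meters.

55.5 meters

Rounding to 3 decimal places leaves the latitude within ±0.0005° of the true value.
Along the meridian that is 0.0005° × 111000 m/° = 55.5 m.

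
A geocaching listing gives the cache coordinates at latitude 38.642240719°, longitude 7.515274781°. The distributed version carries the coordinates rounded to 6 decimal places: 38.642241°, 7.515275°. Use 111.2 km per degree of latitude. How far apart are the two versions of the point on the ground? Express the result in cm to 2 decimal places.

Δlat = 38.642240719 − 38.642241 = -0.000000281°; Δlon = 7.515274781 − 7.515275 = -0.000000219°.
North–south shift: -0.000000281 × 111200 = -0.0312472 m.
E–W at 38.6422°: -0.000000219° × 111200 × cos 38.6422° = -0.000000219 × 111200 × 0.7811 ≈ -0.019021 m.
Hypotenuse of the two orthogonal shifts: √(0.0312472² + 0.019021²) = 0.0365812 m.
That is 0.0365812 m = 3.6581 cm.

3.66 cm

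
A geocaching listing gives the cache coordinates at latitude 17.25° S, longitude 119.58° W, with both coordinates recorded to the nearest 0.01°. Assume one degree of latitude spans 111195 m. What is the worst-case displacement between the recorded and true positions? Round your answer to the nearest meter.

769 meters

Rounding to 2 decimal places leaves each coordinate within ±0.005° of the true value.
N–S: 0.005° × 111195 m/° = 555.975 m.
Longitude error → 0.005 × 111195 × cos 17.25° = 0.005 × 111195 × 0.9550 ≈ 530.967 m.
The two errors are perpendicular, so the maximum displacement is √(555.975² + 530.967²) ≈ 768.788 m.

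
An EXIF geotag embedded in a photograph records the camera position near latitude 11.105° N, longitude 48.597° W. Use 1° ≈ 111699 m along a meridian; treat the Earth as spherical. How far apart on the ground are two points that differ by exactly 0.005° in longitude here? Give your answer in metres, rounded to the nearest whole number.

0.005° of longitude at 11.105° is 0.005 × 111699 × cos 11.105° ≈ 0.005 × 109608 = 548.038 m.

548 metres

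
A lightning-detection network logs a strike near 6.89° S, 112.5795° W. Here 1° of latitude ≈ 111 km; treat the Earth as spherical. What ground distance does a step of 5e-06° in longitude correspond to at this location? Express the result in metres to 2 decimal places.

0.55 metres

5e-06° of longitude at 6.89° is 5e-06 × 111000 × cos 6.89° ≈ 5e-06 × 110198 = 0.550992 m.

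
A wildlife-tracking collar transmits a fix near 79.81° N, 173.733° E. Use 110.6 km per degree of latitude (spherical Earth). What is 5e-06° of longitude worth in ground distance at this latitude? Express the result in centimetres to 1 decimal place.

9.8 centimetres

5e-06° of longitude at 79.81° is 5e-06 × 110600 × cos 79.81° ≈ 5e-06 × 19566.6 = 0.0978329 m.
That is 0.0978329 m = 9.7833 cm.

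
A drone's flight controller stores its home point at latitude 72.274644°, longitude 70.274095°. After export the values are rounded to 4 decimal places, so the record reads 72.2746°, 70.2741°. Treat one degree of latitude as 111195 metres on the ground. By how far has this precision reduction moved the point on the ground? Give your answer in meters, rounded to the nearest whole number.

Δlat = 72.274644 − 72.2746 = +0.000044°; Δlon = 70.274095 − 70.2741 = -0.000005°.
North–south shift: 0.000044 × 111195 = 4.89258 m.
East–west at this latitude: -0.000005° × 111195 × cos 72.2746° ≈ -0.000005 × 33853.9 = -0.16927 m.
Distance: √(4.89258² + 0.16927²) ≈ 4.89551 m.

5 meters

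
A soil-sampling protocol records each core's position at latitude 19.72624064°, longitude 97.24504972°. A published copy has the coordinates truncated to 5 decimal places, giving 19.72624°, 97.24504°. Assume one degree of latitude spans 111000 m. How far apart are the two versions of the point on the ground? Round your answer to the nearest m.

1 m

The latitude changed by +0.00000064° and the longitude by +0.00000972°.
N–S: 0.00000064° × 111000 m/° = 0.07104 m.
East–west at this latitude: 0.00000972° × 111000 × cos 19.7262° ≈ 0.00000972 × 104486 = 1.0156 m.
Hypotenuse of the two orthogonal shifts: √(0.07104² + 1.0156²) = 1.01809 m.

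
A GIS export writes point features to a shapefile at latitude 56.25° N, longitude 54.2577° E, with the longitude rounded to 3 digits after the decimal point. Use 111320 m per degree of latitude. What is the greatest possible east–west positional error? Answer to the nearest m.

Rounding to 3 decimal places leaves the longitude within ±0.0005° of the true value.
One degree of longitude at 56.25° is 111320 × cos 56.25° ≈ 111320 × 0.5556 = 61846.1 m.
East–west error: 0.0005° × 61846.1 m/° ≈ 30.923 m.

31 m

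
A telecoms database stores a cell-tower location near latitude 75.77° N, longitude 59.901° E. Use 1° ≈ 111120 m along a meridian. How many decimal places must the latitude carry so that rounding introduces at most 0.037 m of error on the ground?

One degree of latitude covers 111120 m.
Rounding to N decimal places gives at most 0.5 × 10⁻ᴺ degrees of error, i.e. 0.5 × 10⁻ᴺ × 111120 m.
Need 0.5 × 111120 × 10⁻ᴺ ≤ 0.037 → 10⁻ᴺ ≤ 6.659e-07, so N ≥ 6.18.
N = 6 would give 0.0556 m (too coarse); N = 7 gives 0.00556 m ≤ 0.037 m.

7 decimal places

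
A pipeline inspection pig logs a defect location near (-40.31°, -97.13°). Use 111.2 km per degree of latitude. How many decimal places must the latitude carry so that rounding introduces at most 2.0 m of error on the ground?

5 decimal places

One degree of latitude covers 111200 m.
N decimal places → at most half a unit in the last place, 0.5 × 10⁻ᴺ° = 111200/2 × 10⁻ᴺ m.
Setting 55600 × 10⁻ᴺ ≤ 2.0 gives 10ᴺ ≥ 2.78e+04, i.e. N ≥ 4.44.
So 5 decimal places suffice (0.556 m); 4 would allow up to 5.56 m.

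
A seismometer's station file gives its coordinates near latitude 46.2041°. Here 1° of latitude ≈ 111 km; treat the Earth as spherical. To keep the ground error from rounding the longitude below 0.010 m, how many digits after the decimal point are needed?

At 46.2041° one degree of longitude covers 111000 × cos 46.2041° ≈ 111000 × 0.6921 ≈ 76822.2 m.
N decimal places → at most half a unit in the last place, 0.5 × 10⁻ᴺ° = 76822.2/2 × 10⁻ᴺ m.
Need 0.5 × 76822.2 × 10⁻ᴺ ≤ 0.010 → 10⁻ᴺ ≤ 2.603e-07, so N ≥ 6.58.
N = 6 would give 0.0384 m (too coarse); N = 7 gives 0.00384 m ≤ 0.010 m.

7 decimal places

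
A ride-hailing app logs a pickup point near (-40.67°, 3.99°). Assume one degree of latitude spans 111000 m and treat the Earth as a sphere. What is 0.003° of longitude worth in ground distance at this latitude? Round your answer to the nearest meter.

253 meters

One degree of longitude here spans 111000 × cos 40.67° = 111000 × 0.7585 ≈ 84190.8 m; 0.003° of that is 252.572 m.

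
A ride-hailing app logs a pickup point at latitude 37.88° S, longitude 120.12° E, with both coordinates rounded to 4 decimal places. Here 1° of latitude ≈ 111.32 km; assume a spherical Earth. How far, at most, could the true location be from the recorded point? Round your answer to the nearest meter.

Rounding to 4 decimal places leaves each coordinate within ±5e-05° of the true value.
Latitude error → 5e-05 × 111320 = 5.566 m along the meridian.
Longitude error → 5e-05 × 111320 × cos 37.88° = 5e-05 × 111320 × 0.7893 ≈ 4.39324 m.
Worst case both components are at the extreme and orthogonal: √(5.566² + 4.39324²) ≈ 7.0909 m.

7 meters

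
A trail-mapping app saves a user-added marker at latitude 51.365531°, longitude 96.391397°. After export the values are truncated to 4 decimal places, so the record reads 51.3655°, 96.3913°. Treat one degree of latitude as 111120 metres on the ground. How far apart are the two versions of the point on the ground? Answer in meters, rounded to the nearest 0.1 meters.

7.6 meters

Δlat = 51.365531 − 51.3655 = +0.000031°; Δlon = 96.391397 − 96.3913 = +0.000097°.
N–S: 0.000031° × 111120 m/° = 3.44472 m.
East–west at this latitude: 0.000097° × 111120 × cos 51.3655° ≈ 0.000097 × 69377.8 = 6.72964 m.
Distance: √(3.44472² + 6.72964²) ≈ 7.56004 m.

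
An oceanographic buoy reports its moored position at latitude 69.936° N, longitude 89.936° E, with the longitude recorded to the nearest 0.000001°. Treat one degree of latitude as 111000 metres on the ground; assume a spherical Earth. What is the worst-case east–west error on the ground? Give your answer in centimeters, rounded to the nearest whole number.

2 centimeters

Rounding to 6 decimal places leaves the longitude within ±5e-07° of the true value.
One degree of longitude at 69.936° is 111000 × cos 69.936° ≈ 111000 × 0.3431 = 38080.7 m.
So at most 5e-07° × 38080.7 ≈ 0.0190404 m east–west.
That is 0.0190404 m = 1.904 cm.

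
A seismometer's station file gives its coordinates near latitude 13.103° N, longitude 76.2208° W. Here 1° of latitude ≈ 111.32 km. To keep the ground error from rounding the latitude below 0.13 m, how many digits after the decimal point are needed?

One degree of latitude covers 111320 m.
With N decimal places the half-ulp bound is 0.5·10⁻ᴺ°, or 0.5·10⁻ᴺ × 111320 m on the ground.
Setting 55660 × 10⁻ᴺ ≤ 0.13 gives 10ᴺ ≥ 4.282e+05, i.e. N ≥ 5.63.
At 5 places the error can reach 0.557 m, but 6 places keeps it to 0.0557 m.

6 decimal places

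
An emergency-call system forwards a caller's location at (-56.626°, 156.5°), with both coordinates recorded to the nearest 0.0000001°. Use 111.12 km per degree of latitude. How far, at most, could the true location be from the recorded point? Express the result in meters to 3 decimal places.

0.006 meters

Rounding to 7 decimal places leaves each coordinate within ±5e-08° of the true value.
North–south component: 5e-08° × 111120 = 0.005556 m.
E–W at 56.626°: 5e-08° × 111120 × cos 56.626° = 5e-08 × 111120 × 0.5501 ≈ 0.00305637 m.
Worst case both components are at the extreme and orthogonal: √(0.005556² + 0.00305637²) ≈ 0.00634118 m.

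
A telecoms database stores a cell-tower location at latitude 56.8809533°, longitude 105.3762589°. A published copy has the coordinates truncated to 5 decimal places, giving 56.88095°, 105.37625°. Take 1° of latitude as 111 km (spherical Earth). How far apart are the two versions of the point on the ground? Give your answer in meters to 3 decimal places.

Δlat = 56.8809533 − 56.88095 = +0.0000033°; Δlon = 105.3762589 − 105.37625 = +0.0000089°.
N–S: 0.0000033° × 111000 m/° = 0.3663 m.
E–W at 56.8809°: 0.0000089° × 111000 × cos 56.8809° = 0.0000089 × 111000 × 0.5464 ≈ 0.539769 m.
Distance: √(0.3663² + 0.539769²) ≈ 0.652324 m.

0.652 meters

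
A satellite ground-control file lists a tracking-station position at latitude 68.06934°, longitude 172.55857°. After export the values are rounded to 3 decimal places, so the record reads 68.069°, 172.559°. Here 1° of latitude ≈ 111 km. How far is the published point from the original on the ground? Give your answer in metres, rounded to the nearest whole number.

42 metres

The latitude changed by +0.00034° and the longitude by -0.00043°.
North–south shift: 0.00034 × 111000 = 37.74 m.
East–west at this latitude: -0.00043° × 111000 × cos 68.069° ≈ -0.00043 × 41457.4 = -17.8267 m.
Combined displacement = (37.74² + 17.8267²)^½ ≈ 41.7384 m.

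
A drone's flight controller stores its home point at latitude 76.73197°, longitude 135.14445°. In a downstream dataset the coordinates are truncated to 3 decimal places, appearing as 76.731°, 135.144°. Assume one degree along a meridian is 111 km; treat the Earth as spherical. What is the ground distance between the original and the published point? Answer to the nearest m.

The latitude changed by +0.00097° and the longitude by +0.00045°.
N–S: 0.00097° × 111000 m/° = 107.67 m.
E–W at 76.731°: 0.00045° × 111000 × cos 76.731° = 0.00045 × 111000 × 0.2295 ≈ 11.4647 m.
Distance: √(107.67² + 11.4647²) ≈ 108.279 m.

108 m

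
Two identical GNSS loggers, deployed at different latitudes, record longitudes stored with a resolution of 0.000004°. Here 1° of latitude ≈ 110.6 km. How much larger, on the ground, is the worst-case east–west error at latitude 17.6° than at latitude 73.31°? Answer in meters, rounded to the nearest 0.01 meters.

With a 0.000004° grid the true value lies within half a step, ±0.000004°/2 = ±2e-06°, of the stored one.
At 17.6°: 2e-06° × 110600 × cos 17.6° = 2e-06 × 110600 × 0.9532 ≈ 0.21085 m.
At 73.31°: 2e-06° × 110600 × cos 73.31° = 2e-06 × 110600 × 0.2872 ≈ 0.063527 m.
So the lower-latitude error exceeds the higher by 0.21085 − 0.063527 = 0.14732 m.

0.15 meters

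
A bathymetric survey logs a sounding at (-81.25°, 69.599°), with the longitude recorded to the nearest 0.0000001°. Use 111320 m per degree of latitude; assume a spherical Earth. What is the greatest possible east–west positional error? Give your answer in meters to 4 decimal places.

Rounding to 7 decimal places leaves the longitude within ±5e-08° of the true value.
At latitude 81.25° a degree of longitude spans 111320 m × cos 81.25° = 111320 × 0.1521 ≈ 16934.4 m.
Maximum E–W displacement: 5e-08 × 16934.4 = 0.000846719 m.

0.0008 meters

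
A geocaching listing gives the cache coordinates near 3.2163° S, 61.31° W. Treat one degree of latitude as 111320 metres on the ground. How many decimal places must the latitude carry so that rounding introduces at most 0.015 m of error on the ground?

7 decimal places

One degree of latitude covers 111320 m.
With N decimal places the half-ulp bound is 0.5·10⁻ᴺ°, or 0.5·10⁻ᴺ × 111320 m on the ground.
Setting 55660 × 10⁻ᴺ ≤ 0.015 gives 10ᴺ ≥ 3.711e+06, i.e. N ≥ 6.57.
At 6 places the error can reach 0.0557 m, but 7 places keeps it to 0.00557 m.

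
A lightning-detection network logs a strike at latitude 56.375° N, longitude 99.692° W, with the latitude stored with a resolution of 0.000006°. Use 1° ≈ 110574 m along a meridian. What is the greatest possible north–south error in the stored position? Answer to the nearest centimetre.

With a 0.000006° grid the true value lies within half a step, ±0.000006°/2 = ±3e-06°, of the stored one.
So the N–S error is at most 3e-06 × 110574 = 0.331722 m.
That is 0.331722 m = 33.172 cm.

33 centimetres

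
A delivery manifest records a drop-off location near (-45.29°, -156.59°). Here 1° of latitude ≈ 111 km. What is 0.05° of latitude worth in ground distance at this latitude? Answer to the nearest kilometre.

0.05° × 111000 m/° = 5550 m.
That is 5550 m = 5.55 km.

6 kilometres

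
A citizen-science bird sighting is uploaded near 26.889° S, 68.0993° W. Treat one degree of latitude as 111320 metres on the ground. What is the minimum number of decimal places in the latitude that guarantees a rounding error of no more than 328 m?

3

One degree of latitude covers 111320 m.
N decimal places → at most half a unit in the last place, 0.5 × 10⁻ᴺ° = 111320/2 × 10⁻ᴺ m.
Need 0.5 × 111320 × 10⁻ᴺ ≤ 328 → 10⁻ᴺ ≤ 5.893e-03, so N ≥ 2.23.
N = 2 would give 557 m (too coarse); N = 3 gives 55.7 m ≤ 328 m.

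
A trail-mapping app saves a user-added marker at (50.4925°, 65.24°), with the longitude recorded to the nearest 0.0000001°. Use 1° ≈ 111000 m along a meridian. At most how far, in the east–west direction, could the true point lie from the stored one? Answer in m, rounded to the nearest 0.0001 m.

0.0035 m

Rounding to 7 decimal places leaves the longitude within ±5e-08° of the true value.
Parallels shrink by cos φ, so at 50.4925° a degree of longitude is 111000 × 0.6362 ≈ 70615.9 m.
So at most 5e-08° × 70615.9 ≈ 0.00353079 m east–west.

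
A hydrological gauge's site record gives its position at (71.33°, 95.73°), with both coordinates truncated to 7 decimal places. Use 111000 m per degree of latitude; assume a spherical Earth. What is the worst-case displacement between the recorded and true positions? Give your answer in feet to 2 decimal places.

0.04 feet

Truncating at 7 decimal places can drop up to a full unit in the last place, so each coordinate may be off by as much as 1e-07°.
Latitude error → 1e-07 × 111000 = 0.0111 m along the meridian.
E–W at 71.33°: 1e-07° × 111000 × cos 71.33° = 1e-07 × 111000 × 0.3201 ≈ 0.0035533 m.
Combining orthogonally: (0.0111² + 0.0035533²)^½ ≈ 0.0116549 m.
Converting: 0.0116549 m × 3.2808 ft/m ≈ 0.038238 ft.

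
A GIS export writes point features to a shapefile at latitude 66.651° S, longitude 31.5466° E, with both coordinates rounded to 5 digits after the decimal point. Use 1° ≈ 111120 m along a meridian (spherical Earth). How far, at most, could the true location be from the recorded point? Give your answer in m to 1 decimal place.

0.6 m

Rounding to 5 decimal places leaves each coordinate within ±5e-06° of the true value.
Latitude error → 5e-06 × 111120 = 0.5556 m along the meridian.
Longitude error → 5e-06 × 111120 × cos 66.651° = 5e-06 × 111120 × 0.3963 ≈ 0.220201 m.
Combining orthogonally: (0.5556² + 0.220201²)^½ ≈ 0.597645 m.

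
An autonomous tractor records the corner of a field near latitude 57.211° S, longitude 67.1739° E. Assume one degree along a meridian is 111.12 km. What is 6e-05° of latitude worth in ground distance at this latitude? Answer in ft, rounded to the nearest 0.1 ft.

Along a meridian 6e-05° is 6e-05 × 111120 = 6.6672 m.
Converting: 6.6672 m × 3.2808 ft/m ≈ 21.874 ft.

21.9 ft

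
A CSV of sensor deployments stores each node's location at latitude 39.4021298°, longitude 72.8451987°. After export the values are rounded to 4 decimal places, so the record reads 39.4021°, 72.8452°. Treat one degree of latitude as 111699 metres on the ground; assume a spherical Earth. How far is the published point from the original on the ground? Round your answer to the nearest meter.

Δlat = 39.4021298 − 39.4021 = +0.0000298°; Δlon = 72.8451987 − 72.8452 = -0.0000013°.
N–S: 0.0000298° × 111699 m/° = 3.32863 m.
E–W at 39.4021°: -0.0000013° × 111699 × cos 39.4021° = -0.0000013 × 111699 × 0.7727 ≈ -0.112204 m.
Distance: √(3.32863² + 0.112204²) ≈ 3.33052 m.

3 meters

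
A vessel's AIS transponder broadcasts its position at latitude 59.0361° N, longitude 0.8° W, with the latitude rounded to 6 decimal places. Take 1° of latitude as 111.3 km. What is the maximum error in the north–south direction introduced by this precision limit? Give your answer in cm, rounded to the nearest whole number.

6 cm

Rounding to 6 decimal places leaves the latitude within ±5e-07° of the true value.
So the N–S error is at most 5e-07 × 111300 = 0.05565 m.
That is 0.05565 m = 5.565 cm.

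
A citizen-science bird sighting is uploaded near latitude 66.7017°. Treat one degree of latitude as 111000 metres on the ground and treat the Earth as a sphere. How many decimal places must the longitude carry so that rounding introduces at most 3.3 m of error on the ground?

At 66.7017° one degree of longitude covers 111000 × cos 66.7017° ≈ 111000 × 0.3955 ≈ 43902.5 m.
With N decimal places the half-ulp bound is 0.5·10⁻ᴺ°, or 0.5·10⁻ᴺ × 43902.5 m on the ground.
Need 0.5 × 43902.5 × 10⁻ᴺ ≤ 3.3 → 10⁻ᴺ ≤ 1.503e-04, so N ≥ 3.82.
So 4 decimal places suffice (2.2 m); 3 would allow up to 22 m.

4 decimal places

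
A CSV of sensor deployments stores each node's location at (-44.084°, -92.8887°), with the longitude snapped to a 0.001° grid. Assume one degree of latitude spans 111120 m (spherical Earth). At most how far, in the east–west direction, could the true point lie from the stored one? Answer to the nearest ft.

131 ft

With a 0.001° grid the true value lies within half a step, ±0.001°/2 = ±0.0005°, of the stored one.
One degree of longitude at 44.084° is 111120 × cos 44.084° ≈ 111120 × 0.7183 = 79819.8 m.
Maximum E–W displacement: 0.0005 × 79819.8 = 39.9099 m.
In feet: 39.9099 m ÷ 0.3048 ≈ 130.94 ft.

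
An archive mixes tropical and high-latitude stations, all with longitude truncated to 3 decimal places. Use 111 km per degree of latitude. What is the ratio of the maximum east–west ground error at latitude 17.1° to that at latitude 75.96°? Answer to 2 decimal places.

Truncating at 3 decimal places can drop up to a full unit in the last place, so the longitude may be off by as much as 0.001°.
Error at 17.1° = 0.001° × 111000 × cos 17.1° ≈ 111 × 0.9558 = 106.09 m.
At 75.96°: 0.001° × 111000 × cos 75.96° = 0.001 × 111000 × 0.2426 ≈ 26.929 m.
Ratio: 106.09 / 26.929 = cos 17.1° / cos 75.96° ≈ 3.9398.

3.94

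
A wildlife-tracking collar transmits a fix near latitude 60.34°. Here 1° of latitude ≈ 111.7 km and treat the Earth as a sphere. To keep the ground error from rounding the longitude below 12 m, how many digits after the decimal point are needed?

4 decimal places

At 60.34° one degree of longitude covers 111700 × cos 60.34° ≈ 111700 × 0.4949 ≈ 55275 m.
N decimal places → at most half a unit in the last place, 0.5 × 10⁻ᴺ° = 55275/2 × 10⁻ᴺ m.
Need 0.5 × 55275 × 10⁻ᴺ ≤ 12 → 10⁻ᴺ ≤ 4.342e-04, so N ≥ 3.36.
N = 3 would give 27.6 m (too coarse); N = 4 gives 2.76 m ≤ 12 m.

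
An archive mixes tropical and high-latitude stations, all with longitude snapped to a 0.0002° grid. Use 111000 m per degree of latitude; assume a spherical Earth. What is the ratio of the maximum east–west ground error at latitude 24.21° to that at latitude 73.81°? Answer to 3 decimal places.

3.271

With a 0.0002° grid the true value lies within half a step, ±0.0002°/2 = ±0.0001°, of the stored one.
At 24.21°: 0.0001° × 111000 × cos 24.21° = 0.0001 × 111000 × 0.9120 ≈ 10.124 m.
At 73.81°: 0.0001° × 111000 × cos 73.81° = 0.0001 × 111000 × 0.2788 ≈ 3.0949 m.
Ratio: 10.124 / 3.0949 = cos 24.21° / cos 73.81° ≈ 3.2711.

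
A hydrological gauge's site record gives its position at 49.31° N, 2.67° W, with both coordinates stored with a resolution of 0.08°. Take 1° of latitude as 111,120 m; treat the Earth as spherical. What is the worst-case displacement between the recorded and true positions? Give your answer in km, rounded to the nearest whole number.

5 km

With a 0.08° grid the true value lies within half a step, ±0.08°/2 = ±0.04°, of the stored one.
Latitude error → 0.04 × 111120 = 4444.8 m along the meridian.
East–west component at 49.31°: 0.04° × 111120 × cos 49.31° ≈ 0.04 × 72446.5 ≈ 2897.86 m.
Combining orthogonally: (4444.8² + 2897.86²)^½ ≈ 5306.02 m.
That is 5306.02 m = 5.306 km.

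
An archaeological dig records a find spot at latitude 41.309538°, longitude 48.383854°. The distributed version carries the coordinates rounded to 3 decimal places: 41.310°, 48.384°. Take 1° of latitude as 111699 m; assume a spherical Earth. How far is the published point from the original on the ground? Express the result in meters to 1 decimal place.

Δlat = 41.309538 − 41.310 = -0.000462°; Δlon = 48.383854 − 48.384 = -0.000146°.
North–south shift: -0.000462 × 111699 = -51.6049 m.
E–W at 41.31°: -0.000146° × 111699 × cos 41.31° = -0.000146 × 111699 × 0.7511 ≈ -12.2498 m.
Distance: √(51.6049² + 12.2498²) ≈ 53.0389 m.

53.0 meters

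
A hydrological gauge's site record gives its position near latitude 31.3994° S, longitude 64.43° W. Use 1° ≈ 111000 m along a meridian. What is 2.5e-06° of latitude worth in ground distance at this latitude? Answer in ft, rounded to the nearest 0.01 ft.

Along a meridian 2.5e-06° is 2.5e-06 × 111000 = 0.2775 m.
In feet: 0.2775 m ÷ 0.3048 ≈ 0.91043 ft.

0.91 ft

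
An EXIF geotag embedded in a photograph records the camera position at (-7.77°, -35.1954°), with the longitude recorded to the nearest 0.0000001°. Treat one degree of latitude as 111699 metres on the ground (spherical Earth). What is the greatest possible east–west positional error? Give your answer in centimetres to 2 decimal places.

0.55 centimetres

Rounding to 7 decimal places leaves the longitude within ±5e-08° of the true value.
Parallels shrink by cos φ, so at 7.77° a degree of longitude is 111699 × 0.9908 ≈ 110673 m.
Maximum E–W displacement: 5e-08 × 110673 = 0.00553367 m.
That is 0.00553367 m = 0.55337 cm.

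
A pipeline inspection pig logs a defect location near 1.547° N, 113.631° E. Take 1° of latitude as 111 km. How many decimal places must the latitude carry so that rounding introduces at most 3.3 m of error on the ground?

5 decimal places

One degree of latitude covers 111000 m.
N decimal places → at most half a unit in the last place, 0.5 × 10⁻ᴺ° = 111000/2 × 10⁻ᴺ m.
Setting 55500 × 10⁻ᴺ ≤ 3.3 gives 10ᴺ ≥ 1.682e+04, i.e. N ≥ 4.23.
At 4 places the error can reach 5.55 m, but 5 places keeps it to 0.555 m.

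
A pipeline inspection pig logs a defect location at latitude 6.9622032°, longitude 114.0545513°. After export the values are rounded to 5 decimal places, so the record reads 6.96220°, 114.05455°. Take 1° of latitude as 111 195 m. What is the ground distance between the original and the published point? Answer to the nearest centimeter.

The latitude changed by +0.0000032° and the longitude by +0.0000013°.
North–south shift: 0.0000032 × 111195 = 0.355824 m.
E–W at 6.9622°: 0.0000013° × 111195 × cos 6.9622° = 0.0000013 × 111195 × 0.9926 ≈ 0.143488 m.
Distance: √(0.355824² + 0.143488²) ≈ 0.383666 m.
That is 0.383666 m = 38.367 cm.

38 centimeters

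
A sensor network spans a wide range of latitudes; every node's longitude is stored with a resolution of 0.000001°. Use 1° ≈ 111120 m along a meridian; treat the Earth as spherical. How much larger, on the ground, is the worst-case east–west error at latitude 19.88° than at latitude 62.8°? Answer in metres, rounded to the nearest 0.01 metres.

With a 0.000001° grid the true value lies within half a step, ±0.000001°/2 = ±5e-07°, of the stored one.
At 19.88°: 5e-07° × 111120 × cos 19.88° = 5e-07 × 111120 × 0.9404 ≈ 0.052249 m.
Error at 62.8° = 5e-07° × 111120 × cos 62.8° ≈ 0.05556 × 0.4571 = 0.025396 m.
Difference: 0.052249 − 0.025396 = 0.026853 m.

0.03 metres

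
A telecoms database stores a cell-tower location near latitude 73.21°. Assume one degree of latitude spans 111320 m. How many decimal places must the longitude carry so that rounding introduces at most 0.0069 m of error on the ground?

At 73.21° one degree of longitude covers 111320 × cos 73.21° ≈ 111320 × 0.2889 ≈ 32156.4 m.
N decimal places → at most half a unit in the last place, 0.5 × 10⁻ᴺ° = 32156.4/2 × 10⁻ᴺ m.
Setting 16078.2 × 10⁻ᴺ ≤ 0.0069 gives 10ᴺ ≥ 2.33e+06, i.e. N ≥ 6.37.
At 6 places the error can reach 0.0161 m, but 7 places keeps it to 0.00161 m.

7 decimal places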